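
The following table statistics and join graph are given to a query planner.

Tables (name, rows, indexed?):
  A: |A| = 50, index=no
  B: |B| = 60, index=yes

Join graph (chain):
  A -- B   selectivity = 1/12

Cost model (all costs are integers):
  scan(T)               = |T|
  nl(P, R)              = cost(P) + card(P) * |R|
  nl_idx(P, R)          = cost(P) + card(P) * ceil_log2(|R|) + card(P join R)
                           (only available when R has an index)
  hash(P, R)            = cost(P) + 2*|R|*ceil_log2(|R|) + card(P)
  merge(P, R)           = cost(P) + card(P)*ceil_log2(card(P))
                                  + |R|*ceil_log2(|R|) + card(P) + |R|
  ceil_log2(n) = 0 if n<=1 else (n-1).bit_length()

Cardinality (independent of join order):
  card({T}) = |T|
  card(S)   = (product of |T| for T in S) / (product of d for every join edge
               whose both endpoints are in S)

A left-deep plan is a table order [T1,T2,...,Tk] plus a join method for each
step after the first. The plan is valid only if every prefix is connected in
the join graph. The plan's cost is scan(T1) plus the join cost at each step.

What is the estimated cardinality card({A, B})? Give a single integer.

250

Tables in S: A(50), B(60)
Edges inside S: A-B(d=12)
numerator = 50 * 60 = 3000
denominator = 12 = 12
card(S) = 3000 / 12 = 250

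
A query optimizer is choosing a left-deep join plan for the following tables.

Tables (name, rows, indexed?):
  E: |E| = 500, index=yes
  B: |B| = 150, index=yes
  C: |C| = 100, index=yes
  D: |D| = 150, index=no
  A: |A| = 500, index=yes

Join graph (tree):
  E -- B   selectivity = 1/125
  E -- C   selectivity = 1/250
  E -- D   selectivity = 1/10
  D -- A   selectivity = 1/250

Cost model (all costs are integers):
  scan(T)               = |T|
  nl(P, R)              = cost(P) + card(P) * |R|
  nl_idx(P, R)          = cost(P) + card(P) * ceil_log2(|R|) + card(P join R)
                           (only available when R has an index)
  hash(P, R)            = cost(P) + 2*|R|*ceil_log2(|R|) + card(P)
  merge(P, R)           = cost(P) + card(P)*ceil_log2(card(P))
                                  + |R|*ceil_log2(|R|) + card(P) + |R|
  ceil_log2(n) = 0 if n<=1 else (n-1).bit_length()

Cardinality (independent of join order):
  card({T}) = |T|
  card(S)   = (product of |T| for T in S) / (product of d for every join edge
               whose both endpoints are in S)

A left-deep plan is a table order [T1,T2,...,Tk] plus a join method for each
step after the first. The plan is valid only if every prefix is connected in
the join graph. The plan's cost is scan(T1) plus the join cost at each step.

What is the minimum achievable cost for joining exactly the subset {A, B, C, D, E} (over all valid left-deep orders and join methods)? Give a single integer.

Selinger DP over subsets of {A,B,C,D,E}:
  {E}: scan cost=500, card=500
  {B}: scan cost=150, card=150
  {C}: scan cost=100, card=100
  {D}: scan cost=150, card=150
  {A}: scan cost=500, card=500
  {BE}: card=600; try (E,nl_idx)→2100, (B,hash)→3400, (B,nl_idx)→5100, (E,merge)→6500, (B,merge)→6850, (E,hash)→9300 …(+2); best=2100 via (E,nl_idx)
  {CE}: card=200; try (E,nl_idx)→1200, (C,hash)→2400, (C,nl_idx)→4200, (E,merge)→5900, (C,merge)→6300, (E,hash)→9200 …(+2); best=1200 via (E,nl_idx)
  {DE}: card=7500; try (D,hash)→3400, (E,merge)→6500, (D,merge)→6850, (E,nl_idx)→9000, (E,hash)→9300, (E,nl)→75150 …(+1); best=3400 via (D,hash)
  {AD}: card=300; try (A,nl_idx)→1800, (D,hash)→3400, (A,merge)→6500, (D,merge)→6850, (A,hash)→9300, (A,nl)→75150 …(+1); best=1800 via (A,nl_idx)
  {BCE}: card=240; try (B,nl_idx)→3040, (B,hash)→3800, (C,hash)→4100, (B,merge)→4350, (C,nl_idx)→6540, (C,merge)→9500 …(+2); best=3040 via (B,nl_idx)
  {BDE}: card=9000; try (D,hash)→5100, (D,merge)→10050, (B,hash)→13300, (B,nl_idx)→72400, (D,nl)→92100, (B,merge)→109750 …(+1); best=5100 via (D,hash)
  {CDE}: card=3000; try (D,hash)→3800, (D,merge)→4350, (C,hash)→12300, (D,nl)→31200, (C,nl_idx)→58900, (C,merge)→109200 …(+1); best=3800 via (D,hash)
  {ADE}: card=15000; try (E,merge)→9800, (E,hash)→11100, (E,nl_idx)→19500, (A,hash)→19900, (A,nl_idx)→85900, (A,merge)→113400 …(+2); best=9800 via (E,merge)
  {BCDE}: card=3600; try (D,hash)→5680, (D,merge)→6550, (B,hash)→9200, (C,hash)→15500, (B,nl_idx)→31400, (D,nl)→39040 …(+5); best=5680 via (D,hash)
  {ABDE}: card=18000; try (A,hash)→23100, (B,hash)→27200, (A,nl_idx)→104100, (A,merge)→145100, (B,nl_idx)→147800, (B,merge)→236150 …(+2); best=23100 via (A,hash)
  {ACDE}: card=6000; try (A,hash)→15800, (C,hash)→26200, (A,nl_idx)→36800, (A,merge)→47800, (C,nl_idx)→120800, (C,merge)→235600 …(+2); best=15800 via (A,hash)
  {ABCDE}: card=7200; try (A,hash)→18280, (B,hash)→24200, (C,hash)→42500, (A,nl_idx)→45280, (A,merge)→57480, (B,nl_idx)→71000 …(+6); best=18280 via (A,hash)

18280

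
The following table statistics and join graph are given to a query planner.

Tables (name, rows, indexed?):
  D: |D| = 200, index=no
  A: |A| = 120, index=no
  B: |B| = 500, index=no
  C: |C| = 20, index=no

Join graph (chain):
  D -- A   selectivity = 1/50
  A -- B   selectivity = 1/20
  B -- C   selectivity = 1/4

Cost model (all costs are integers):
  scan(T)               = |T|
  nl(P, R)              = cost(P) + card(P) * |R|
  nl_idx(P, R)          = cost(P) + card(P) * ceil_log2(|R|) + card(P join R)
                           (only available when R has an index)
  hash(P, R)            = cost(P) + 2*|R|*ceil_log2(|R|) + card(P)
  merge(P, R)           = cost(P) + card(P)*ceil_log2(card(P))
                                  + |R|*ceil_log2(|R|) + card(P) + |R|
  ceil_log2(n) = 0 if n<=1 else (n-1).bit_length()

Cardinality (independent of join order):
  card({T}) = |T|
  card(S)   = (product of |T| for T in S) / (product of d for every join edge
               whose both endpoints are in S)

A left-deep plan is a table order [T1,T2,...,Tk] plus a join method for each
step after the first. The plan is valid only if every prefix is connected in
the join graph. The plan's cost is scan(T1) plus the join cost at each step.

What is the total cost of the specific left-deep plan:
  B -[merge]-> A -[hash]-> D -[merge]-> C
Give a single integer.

192780

step 1: scan B: cost=500, card=500
step 2: join A via merge
    card(P join A) = 500*120/(20) = 3000
    cost = 500 + 500*9 + 120*7 + 500 + 120 = 6460
step 3: join D via hash
    card(P join D) = 3000*200/(50) = 12000
    cost = 6460 + 2*200*8 + 3000 = 12660
step 4: join C via merge
    card(P join C) = 12000*20/(4) = 60000
    cost = 12660 + 12000*14 + 20*5 + 12000 + 20 = 192780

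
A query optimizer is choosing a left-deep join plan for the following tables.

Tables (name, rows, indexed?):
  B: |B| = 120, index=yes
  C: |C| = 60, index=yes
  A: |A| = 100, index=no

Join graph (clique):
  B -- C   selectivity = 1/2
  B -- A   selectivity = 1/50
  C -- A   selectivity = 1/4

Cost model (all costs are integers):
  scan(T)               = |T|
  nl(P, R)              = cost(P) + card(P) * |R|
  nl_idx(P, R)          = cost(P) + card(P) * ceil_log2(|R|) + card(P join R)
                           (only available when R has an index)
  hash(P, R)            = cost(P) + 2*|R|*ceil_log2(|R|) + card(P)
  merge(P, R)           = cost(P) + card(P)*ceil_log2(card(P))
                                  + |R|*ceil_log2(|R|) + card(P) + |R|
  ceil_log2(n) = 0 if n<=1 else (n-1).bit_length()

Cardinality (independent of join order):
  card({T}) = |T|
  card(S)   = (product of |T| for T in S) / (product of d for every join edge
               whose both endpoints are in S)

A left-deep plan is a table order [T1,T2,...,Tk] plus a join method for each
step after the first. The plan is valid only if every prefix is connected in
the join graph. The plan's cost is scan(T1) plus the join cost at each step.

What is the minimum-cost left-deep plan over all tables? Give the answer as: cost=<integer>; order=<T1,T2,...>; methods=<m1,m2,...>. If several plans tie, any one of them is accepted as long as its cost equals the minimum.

Selinger DP (subsets sized 1..n):
  {B}: scan cost=120, card=120
  {C}: scan cost=60, card=60
  {A}: scan cost=100, card=100
  {BC}: card=3600; try (C,hash)→960, (B,merge)→1440, (C,merge)→1500, (B,hash)→1800, (B,nl_idx)→4080, (C,nl_idx)→4440 …(+2); best=960 via (C,hash)
  {AB}: card=240; try (B,nl_idx)→1040, (A,hash)→1640, (B,merge)→1860, (B,hash)→1880, (A,merge)→1880, (B,nl)→12100 …(+1); best=1040 via (B,nl_idx)
  {AC}: card=1500; try (C,hash)→920, (A,merge)→1280, (C,merge)→1320, (A,hash)→1520, (C,nl_idx)→2200, (A,nl)→6060 …(+1); best=920 via (C,hash)
  {ABC}: card=1800; try (C,hash)→2000, (C,merge)→3620, (B,hash)→4100, (C,nl_idx)→4280, (A,hash)→5960, (B,nl_idx)→13220 …(+5); best=2000 via (C,hash)

cost=2000; order=A,B,C; methods=nl_idx,hash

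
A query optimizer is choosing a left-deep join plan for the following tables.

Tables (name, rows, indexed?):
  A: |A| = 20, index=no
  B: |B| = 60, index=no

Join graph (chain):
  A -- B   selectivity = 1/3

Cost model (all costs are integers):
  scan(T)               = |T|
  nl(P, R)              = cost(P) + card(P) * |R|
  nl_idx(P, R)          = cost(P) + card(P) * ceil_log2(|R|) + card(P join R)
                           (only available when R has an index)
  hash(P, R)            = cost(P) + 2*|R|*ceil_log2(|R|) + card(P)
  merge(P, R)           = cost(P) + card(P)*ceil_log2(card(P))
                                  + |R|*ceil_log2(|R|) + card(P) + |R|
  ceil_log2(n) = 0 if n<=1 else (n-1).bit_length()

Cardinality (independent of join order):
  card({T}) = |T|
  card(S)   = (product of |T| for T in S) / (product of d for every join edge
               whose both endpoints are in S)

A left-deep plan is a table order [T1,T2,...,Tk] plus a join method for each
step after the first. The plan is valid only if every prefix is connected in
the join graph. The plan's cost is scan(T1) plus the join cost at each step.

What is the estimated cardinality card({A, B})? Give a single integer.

400

Tables in S: A(20), B(60)
Edges inside S: A-B(d=3)
numerator = 20 * 60 = 1200
denominator = 3 = 3
card(S) = 1200 / 3 = 400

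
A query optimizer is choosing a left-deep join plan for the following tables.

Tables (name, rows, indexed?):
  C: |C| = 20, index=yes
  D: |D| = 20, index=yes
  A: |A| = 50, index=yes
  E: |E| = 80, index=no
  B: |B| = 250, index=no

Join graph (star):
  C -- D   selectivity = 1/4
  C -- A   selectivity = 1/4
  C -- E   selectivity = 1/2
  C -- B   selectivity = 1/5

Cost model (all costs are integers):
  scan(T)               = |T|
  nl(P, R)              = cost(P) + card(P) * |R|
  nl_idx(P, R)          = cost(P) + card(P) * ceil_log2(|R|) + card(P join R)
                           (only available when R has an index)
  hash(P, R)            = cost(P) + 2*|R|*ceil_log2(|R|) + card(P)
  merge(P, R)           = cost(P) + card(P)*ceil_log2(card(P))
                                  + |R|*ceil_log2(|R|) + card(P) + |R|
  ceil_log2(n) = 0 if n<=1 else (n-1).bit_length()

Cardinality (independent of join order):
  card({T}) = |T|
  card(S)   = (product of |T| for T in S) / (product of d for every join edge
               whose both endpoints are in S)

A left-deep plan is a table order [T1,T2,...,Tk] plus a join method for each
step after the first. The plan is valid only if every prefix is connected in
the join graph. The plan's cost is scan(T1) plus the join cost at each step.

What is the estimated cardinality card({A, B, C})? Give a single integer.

Tables in S: A(50), B(250), C(20)
Edges inside S: C-A(d=4), C-B(d=5)
numerator = 50 * 250 * 20 = 250000
denominator = 4 * 5 = 20
card(S) = 250000 / 20 = 12500

12500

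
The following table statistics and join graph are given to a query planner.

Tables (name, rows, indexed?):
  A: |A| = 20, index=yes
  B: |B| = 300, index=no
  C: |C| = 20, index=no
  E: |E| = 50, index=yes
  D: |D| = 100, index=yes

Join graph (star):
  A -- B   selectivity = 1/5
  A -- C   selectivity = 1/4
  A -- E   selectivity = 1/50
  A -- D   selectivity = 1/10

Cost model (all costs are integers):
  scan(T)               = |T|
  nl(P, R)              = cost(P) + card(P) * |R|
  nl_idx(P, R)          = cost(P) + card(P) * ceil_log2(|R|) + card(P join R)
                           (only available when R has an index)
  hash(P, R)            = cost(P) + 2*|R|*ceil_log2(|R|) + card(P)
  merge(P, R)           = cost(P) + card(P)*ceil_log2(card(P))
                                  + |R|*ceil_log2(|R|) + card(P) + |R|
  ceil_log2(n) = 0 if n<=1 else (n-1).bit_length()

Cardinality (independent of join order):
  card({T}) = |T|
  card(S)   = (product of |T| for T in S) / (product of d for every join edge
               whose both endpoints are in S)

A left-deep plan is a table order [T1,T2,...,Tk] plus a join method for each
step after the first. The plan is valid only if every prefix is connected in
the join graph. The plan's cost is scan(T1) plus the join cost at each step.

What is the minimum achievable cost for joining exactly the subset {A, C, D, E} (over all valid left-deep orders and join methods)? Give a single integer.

900

Selinger DP over subsets of {A,C,D,E}:
  {A}: scan cost=20, card=20
  {C}: scan cost=20, card=20
  {E}: scan cost=50, card=50
  {D}: scan cost=100, card=100
  {AC}: card=100; try (A,nl_idx)→220, (C,hash)→240, (A,hash)→240, (C,merge)→260, (A,merge)→260, (C,nl)→420 …(+1); best=220 via (A,nl_idx)
  {AE}: card=20; try (E,nl_idx)→160, (A,hash)→300, (A,nl_idx)→320, (E,merge)→490, (A,merge)→520, (E,hash)→640 …(+2); best=160 via (E,nl_idx)
  {AD}: card=200; try (D,nl_idx)→360, (A,hash)→400, (A,nl_idx)→800, (D,merge)→940, (A,merge)→1020, (D,hash)→1440 …(+2); best=360 via (D,nl_idx)
  {ACE}: card=100; try (C,hash)→380, (C,merge)→400, (C,nl)→560, (E,hash)→920, (E,nl_idx)→920, (E,merge)→1370 …(+1); best=380 via (C,hash)
  {ACD}: card=1000; try (C,hash)→760, (D,hash)→1720, (D,merge)→1820, (D,nl_idx)→1920, (C,merge)→2280, (C,nl)→4360 …(+1); best=760 via (C,hash)
  {ADE}: card=200; try (D,nl_idx)→500, (D,merge)→1080, (E,hash)→1160, (D,hash)→1580, (E,nl_idx)→1760, (D,nl)→2160 …(+2); best=500 via (D,nl_idx)
  {ACDE}: card=1000; try (C,hash)→900, (D,hash)→1880, (D,merge)→1980, (D,nl_idx)→2080, (E,hash)→2360, (C,merge)→2420 …(+5); best=900 via (C,hash)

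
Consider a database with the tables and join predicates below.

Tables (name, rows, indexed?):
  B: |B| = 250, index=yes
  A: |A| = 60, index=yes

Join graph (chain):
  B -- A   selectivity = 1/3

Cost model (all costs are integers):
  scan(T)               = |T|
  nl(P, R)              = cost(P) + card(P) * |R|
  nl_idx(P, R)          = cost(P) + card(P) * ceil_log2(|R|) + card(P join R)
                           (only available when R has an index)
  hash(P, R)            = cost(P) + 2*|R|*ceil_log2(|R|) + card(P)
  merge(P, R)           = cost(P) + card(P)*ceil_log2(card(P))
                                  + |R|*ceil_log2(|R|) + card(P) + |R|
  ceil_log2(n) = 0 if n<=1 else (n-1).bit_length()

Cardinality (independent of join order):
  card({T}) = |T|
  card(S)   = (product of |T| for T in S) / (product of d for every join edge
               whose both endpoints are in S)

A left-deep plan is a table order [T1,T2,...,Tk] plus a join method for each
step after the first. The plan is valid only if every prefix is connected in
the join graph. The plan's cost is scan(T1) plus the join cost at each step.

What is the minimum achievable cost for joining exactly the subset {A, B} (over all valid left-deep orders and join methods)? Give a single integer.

Selinger DP over subsets of {A,B}:
  {B}: scan cost=250, card=250
  {A}: scan cost=60, card=60
  {AB}: card=5000; try (A,hash)→1220, (B,merge)→2730, (A,merge)→2920, (B,hash)→4120, (B,nl_idx)→5540, (A,nl_idx)→6750 …(+2); best=1220 via (A,hash)

1220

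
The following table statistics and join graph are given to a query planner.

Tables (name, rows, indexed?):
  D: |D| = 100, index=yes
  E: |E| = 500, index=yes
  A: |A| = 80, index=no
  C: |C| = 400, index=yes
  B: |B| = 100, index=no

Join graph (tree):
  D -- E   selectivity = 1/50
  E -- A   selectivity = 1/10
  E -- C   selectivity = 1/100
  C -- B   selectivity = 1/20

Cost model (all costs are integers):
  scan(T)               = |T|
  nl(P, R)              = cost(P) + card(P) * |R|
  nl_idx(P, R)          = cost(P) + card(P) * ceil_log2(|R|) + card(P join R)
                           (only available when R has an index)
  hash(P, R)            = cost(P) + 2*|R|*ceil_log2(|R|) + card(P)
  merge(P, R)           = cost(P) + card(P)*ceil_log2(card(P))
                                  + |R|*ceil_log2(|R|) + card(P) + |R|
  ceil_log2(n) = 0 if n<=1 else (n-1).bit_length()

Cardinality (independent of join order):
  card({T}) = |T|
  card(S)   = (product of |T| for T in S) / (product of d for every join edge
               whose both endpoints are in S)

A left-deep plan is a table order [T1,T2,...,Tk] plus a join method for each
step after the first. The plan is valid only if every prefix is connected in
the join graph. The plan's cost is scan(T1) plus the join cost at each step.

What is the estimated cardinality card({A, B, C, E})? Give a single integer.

Tables in S: A(80), B(100), C(400), E(500)
Edges inside S: E-A(d=10), E-C(d=100), C-B(d=20)
numerator = 80 * 100 * 400 * 500 = 1600000000
denominator = 10 * 100 * 20 = 20000
card(S) = 1600000000 / 20000 = 80000

80000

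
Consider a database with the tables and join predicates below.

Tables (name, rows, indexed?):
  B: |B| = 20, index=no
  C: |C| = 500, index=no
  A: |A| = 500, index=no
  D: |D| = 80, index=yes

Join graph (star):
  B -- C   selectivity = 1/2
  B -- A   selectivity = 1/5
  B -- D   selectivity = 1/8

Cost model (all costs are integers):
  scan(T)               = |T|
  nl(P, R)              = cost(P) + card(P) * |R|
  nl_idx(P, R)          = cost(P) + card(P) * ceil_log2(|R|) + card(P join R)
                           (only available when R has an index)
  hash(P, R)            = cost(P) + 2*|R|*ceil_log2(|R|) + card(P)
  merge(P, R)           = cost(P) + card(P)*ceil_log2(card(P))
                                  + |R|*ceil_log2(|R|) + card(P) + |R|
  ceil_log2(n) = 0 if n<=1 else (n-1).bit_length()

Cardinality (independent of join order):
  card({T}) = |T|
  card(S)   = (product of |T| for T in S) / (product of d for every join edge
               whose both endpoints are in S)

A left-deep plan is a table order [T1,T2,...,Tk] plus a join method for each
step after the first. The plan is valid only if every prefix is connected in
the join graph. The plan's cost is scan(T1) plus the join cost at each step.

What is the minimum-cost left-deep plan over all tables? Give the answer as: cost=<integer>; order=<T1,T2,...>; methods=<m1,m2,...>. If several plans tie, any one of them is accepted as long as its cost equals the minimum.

cost=33320; order=A,B,D,C; methods=hash,hash,hash

Selinger DP (subsets sized 1..n):
  {B}: scan cost=20, card=20
  {C}: scan cost=500, card=500
  {A}: scan cost=500, card=500
  {D}: scan cost=80, card=80
  {BC}: card=5000; try (B,hash)→1200, (C,merge)→5140, (B,merge)→5620, (C,hash)→9040, (C,nl)→10020, (B,nl)→10500; best=1200 via (B,hash)
  {AB}: card=2000; try (B,hash)→1200, (A,merge)→5140, (B,merge)→5620, (A,hash)→9040, (A,nl)→10020, (B,nl)→10500; best=1200 via (B,hash)
  {BD}: card=200; try (D,nl_idx)→360, (B,hash)→360, (D,merge)→780, (B,merge)→840, (D,hash)→1160, (D,nl)→1620 …(+1); best=360 via (D,nl_idx)
  {ABC}: card=500000; try (C,hash)→12200, (A,hash)→15200, (C,merge)→30200, (A,merge)→76200, (C,nl)→1001200, (A,nl)→2501200; best=12200 via (C,hash)
  {BCD}: card=50000; try (C,merge)→7160, (D,hash)→7320, (C,hash)→9560, (D,merge)→71840, (D,nl_idx)→86200, (C,nl)→100360 …(+1); best=7160 via (C,merge)
  {ABD}: card=20000; try (D,hash)→4320, (A,merge)→7160, (A,hash)→9560, (D,merge)→25840, (D,nl_idx)→35200, (A,nl)→100360 …(+1); best=4320 via (D,hash)
  {ABCD}: card=5000000; try (C,hash)→33320, (A,hash)→66160, (C,merge)→329320, (D,hash)→513320, (A,merge)→862160, (D,nl_idx)→8512200 …(+4); best=33320 via (C,hash)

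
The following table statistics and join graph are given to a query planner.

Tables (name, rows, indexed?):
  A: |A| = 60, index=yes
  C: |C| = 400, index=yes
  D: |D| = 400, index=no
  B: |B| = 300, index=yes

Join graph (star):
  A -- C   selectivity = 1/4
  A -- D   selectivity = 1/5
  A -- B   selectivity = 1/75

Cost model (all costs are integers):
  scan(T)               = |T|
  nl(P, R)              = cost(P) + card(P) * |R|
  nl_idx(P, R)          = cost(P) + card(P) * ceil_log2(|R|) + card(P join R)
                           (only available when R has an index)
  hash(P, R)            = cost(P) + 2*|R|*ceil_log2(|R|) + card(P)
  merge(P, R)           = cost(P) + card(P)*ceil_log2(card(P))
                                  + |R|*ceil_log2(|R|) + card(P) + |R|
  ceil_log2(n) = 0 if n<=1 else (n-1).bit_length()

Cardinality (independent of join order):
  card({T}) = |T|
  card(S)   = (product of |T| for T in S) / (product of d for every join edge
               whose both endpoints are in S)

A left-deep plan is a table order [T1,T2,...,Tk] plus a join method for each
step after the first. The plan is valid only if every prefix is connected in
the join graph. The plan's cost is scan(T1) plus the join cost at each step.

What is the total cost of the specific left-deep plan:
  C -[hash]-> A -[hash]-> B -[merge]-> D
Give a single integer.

400920

step 1: scan C: cost=400, card=400
step 2: join A via hash
    card(P join A) = 400*60/(4) = 6000
    cost = 400 + 2*60*6 + 400 = 1520
step 3: join B via hash
    card(P join B) = 6000*300/(75) = 24000
    cost = 1520 + 2*300*9 + 6000 = 12920
step 4: join D via merge
    card(P join D) = 24000*400/(5) = 1920000
    cost = 12920 + 24000*15 + 400*9 + 24000 + 400 = 400920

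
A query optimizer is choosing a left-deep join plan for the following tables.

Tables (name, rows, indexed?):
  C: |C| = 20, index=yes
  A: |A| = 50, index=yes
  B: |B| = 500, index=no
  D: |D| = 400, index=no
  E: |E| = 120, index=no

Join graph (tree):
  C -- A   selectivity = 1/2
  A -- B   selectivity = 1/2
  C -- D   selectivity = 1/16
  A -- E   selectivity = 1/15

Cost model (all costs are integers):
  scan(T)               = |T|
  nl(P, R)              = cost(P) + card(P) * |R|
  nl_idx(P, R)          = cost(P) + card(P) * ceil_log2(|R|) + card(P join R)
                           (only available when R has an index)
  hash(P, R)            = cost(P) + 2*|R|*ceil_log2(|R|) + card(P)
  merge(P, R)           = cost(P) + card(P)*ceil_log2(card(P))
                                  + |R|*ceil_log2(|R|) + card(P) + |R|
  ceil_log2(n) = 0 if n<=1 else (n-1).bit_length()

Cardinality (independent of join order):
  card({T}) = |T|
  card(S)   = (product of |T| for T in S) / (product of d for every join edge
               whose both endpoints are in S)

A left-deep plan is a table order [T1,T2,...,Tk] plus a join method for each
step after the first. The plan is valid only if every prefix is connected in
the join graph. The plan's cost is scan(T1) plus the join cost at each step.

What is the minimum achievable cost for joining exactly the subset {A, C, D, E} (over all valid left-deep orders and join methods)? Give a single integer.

Selinger DP over subsets of {A,C,D,E}:
  {C}: scan cost=20, card=20
  {A}: scan cost=50, card=50
  {D}: scan cost=400, card=400
  {E}: scan cost=120, card=120
  {AC}: card=500; try (C,hash)→300, (A,merge)→490, (C,merge)→520, (A,hash)→640, (A,nl_idx)→640, (C,nl_idx)→800 …(+2); best=300 via (C,hash)
  {CD}: card=500; try (C,hash)→1000, (C,nl_idx)→2900, (D,merge)→4140, (C,merge)→4520, (D,hash)→7240, (D,nl)→8020 …(+1); best=1000 via (C,hash)
  {AE}: card=400; try (A,hash)→840, (A,nl_idx)→1240, (E,merge)→1360, (A,merge)→1430, (E,hash)→1780, (E,nl)→6050 …(+1); best=840 via (A,hash)
  {ACD}: card=12500; try (A,hash)→2100, (A,merge)→6350, (D,hash)→8000, (D,merge)→9300, (A,nl_idx)→16500, (A,nl)→26000 …(+1); best=2100 via (A,hash)
  {ACE}: card=4000; try (C,hash)→1440, (E,hash)→2480, (C,merge)→4960, (E,merge)→6260, (C,nl_idx)→6840, (C,nl)→8840 …(+1); best=1440 via (C,hash)
  {ACDE}: card=100000; try (D,hash)→12640, (E,hash)→16280, (D,merge)→57440, (E,merge)→190560, (E,nl)→1502100, (D,nl)→1601440; best=12640 via (D,hash)

12640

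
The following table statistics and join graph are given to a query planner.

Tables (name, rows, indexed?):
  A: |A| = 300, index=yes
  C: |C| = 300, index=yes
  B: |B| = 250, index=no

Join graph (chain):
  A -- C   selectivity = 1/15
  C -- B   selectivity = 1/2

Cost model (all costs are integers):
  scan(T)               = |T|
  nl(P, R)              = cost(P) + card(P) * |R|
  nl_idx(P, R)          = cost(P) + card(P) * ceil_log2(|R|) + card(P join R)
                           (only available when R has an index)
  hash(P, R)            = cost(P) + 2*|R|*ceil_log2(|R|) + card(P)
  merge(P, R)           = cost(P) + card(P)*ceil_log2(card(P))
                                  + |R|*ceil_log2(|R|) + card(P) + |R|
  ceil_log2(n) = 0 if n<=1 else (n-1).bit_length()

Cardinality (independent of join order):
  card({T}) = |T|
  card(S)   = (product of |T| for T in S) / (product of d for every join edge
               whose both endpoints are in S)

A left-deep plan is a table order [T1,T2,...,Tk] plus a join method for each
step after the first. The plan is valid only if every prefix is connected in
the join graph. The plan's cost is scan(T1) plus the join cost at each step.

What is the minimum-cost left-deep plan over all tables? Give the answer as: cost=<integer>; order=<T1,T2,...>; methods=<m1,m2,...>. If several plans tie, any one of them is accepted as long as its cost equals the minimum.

Selinger DP (subsets sized 1..n):
  {A}: scan cost=300, card=300
  {C}: scan cost=300, card=300
  {B}: scan cost=250, card=250
  {AC}: card=6000; try (C,hash)→6000, (A,hash)→6000, (C,merge)→6300, (A,merge)→6300, (C,nl_idx)→9000, (A,nl_idx)→9000 …(+2); best=6000 via (C,hash)
  {BC}: card=37500; try (B,hash)→4600, (C,merge)→5500, (B,merge)→5550, (C,hash)→5900, (C,nl_idx)→40000, (C,nl)→75250 …(+1); best=4600 via (B,hash)
  {ABC}: card=750000; try (B,hash)→16000, (A,hash)→47500, (B,merge)→92250, (A,merge)→645100, (A,nl_idx)→1092100, (B,nl)→1506000 …(+1); best=16000 via (B,hash)

cost=16000; order=A,C,B; methods=hash,hash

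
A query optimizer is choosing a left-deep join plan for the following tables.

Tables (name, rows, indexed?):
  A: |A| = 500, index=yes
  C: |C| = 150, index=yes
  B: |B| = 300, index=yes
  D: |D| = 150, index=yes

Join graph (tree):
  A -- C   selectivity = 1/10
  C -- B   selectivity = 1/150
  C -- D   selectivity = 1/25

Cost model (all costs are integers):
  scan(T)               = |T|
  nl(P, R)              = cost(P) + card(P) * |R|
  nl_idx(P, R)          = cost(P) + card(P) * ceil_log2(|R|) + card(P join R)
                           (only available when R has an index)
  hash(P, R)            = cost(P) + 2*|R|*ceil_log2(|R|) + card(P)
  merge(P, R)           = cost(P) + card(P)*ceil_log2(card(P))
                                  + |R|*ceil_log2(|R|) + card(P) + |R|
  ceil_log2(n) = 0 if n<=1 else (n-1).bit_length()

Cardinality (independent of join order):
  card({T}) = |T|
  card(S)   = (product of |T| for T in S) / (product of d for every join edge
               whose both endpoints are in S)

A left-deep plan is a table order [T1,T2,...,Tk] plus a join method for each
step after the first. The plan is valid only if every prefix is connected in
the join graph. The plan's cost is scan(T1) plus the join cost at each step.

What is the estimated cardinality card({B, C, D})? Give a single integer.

1800

Tables in S: B(300), C(150), D(150)
Edges inside S: C-B(d=150), C-D(d=25)
numerator = 300 * 150 * 150 = 6750000
denominator = 150 * 25 = 3750
card(S) = 6750000 / 3750 = 1800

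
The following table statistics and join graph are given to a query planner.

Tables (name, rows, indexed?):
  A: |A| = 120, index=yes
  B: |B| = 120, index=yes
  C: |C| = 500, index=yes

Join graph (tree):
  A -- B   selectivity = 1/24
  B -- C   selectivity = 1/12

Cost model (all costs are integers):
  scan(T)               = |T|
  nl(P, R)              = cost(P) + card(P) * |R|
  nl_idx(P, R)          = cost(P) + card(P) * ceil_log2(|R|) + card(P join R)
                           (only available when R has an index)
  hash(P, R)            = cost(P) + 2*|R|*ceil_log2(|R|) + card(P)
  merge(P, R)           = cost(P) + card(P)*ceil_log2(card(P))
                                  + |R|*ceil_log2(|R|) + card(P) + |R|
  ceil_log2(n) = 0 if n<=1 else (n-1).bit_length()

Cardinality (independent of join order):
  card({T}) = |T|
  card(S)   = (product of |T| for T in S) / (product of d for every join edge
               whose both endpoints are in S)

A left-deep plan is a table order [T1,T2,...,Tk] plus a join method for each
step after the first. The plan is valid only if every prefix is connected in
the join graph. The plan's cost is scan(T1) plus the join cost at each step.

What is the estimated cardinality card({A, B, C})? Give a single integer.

Tables in S: A(120), B(120), C(500)
Edges inside S: A-B(d=24), B-C(d=12)
numerator = 120 * 120 * 500 = 7200000
denominator = 24 * 12 = 288
card(S) = 7200000 / 288 = 25000

25000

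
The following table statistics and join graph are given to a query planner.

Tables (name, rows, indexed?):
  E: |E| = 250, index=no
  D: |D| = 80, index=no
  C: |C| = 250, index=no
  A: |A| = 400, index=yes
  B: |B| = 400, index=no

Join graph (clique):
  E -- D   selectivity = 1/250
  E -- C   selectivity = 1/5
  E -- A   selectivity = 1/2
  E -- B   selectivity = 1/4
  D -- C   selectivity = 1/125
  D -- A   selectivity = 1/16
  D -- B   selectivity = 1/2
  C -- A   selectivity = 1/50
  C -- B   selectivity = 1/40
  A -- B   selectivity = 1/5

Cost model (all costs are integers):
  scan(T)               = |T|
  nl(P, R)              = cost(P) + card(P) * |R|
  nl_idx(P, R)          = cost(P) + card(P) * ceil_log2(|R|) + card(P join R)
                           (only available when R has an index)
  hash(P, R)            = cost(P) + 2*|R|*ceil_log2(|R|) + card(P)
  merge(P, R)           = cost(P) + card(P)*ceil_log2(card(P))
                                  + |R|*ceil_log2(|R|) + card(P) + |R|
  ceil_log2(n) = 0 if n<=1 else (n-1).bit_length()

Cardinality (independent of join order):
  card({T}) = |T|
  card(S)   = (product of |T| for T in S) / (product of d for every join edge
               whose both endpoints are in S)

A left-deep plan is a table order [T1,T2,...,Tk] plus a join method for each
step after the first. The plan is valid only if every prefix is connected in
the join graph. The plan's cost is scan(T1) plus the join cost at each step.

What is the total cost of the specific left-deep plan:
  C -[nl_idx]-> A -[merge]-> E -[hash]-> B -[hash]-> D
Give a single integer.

step 1: scan C: cost=250, card=250
step 2: join A via nl_idx
    card(P join A) = 250*400/(50) = 2000
    cost = 250 + 250*9 + 2000 = 4500
step 3: join E via merge
    card(P join E) = 2000*250/(5*2) = 50000
    cost = 4500 + 2000*11 + 250*8 + 2000 + 250 = 30750
step 4: join B via hash
    card(P join B) = 50000*400/(4*40*5) = 25000
    cost = 30750 + 2*400*9 + 50000 = 87950
step 5: join D via hash
    card(P join D) = 25000*80/(250*125*16*2) = 2
    cost = 87950 + 2*80*7 + 25000 = 114070

114070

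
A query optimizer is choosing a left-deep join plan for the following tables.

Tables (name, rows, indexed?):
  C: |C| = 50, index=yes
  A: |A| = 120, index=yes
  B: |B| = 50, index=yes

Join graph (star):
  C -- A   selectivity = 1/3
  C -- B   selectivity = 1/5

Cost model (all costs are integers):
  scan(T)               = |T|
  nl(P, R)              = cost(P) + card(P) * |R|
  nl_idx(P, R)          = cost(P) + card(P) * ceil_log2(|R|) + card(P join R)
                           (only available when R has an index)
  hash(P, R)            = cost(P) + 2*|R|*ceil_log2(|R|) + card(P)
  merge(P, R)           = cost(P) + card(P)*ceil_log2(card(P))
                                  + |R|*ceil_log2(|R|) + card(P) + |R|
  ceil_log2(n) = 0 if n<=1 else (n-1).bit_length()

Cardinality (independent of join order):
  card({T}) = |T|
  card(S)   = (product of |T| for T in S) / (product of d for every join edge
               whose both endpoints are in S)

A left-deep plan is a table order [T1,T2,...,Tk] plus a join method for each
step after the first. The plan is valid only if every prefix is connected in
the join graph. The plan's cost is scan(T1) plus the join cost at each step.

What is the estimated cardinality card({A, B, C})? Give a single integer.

20000

Tables in S: A(120), B(50), C(50)
Edges inside S: C-A(d=3), C-B(d=5)
numerator = 120 * 50 * 50 = 300000
denominator = 3 * 5 = 15
card(S) = 300000 / 15 = 20000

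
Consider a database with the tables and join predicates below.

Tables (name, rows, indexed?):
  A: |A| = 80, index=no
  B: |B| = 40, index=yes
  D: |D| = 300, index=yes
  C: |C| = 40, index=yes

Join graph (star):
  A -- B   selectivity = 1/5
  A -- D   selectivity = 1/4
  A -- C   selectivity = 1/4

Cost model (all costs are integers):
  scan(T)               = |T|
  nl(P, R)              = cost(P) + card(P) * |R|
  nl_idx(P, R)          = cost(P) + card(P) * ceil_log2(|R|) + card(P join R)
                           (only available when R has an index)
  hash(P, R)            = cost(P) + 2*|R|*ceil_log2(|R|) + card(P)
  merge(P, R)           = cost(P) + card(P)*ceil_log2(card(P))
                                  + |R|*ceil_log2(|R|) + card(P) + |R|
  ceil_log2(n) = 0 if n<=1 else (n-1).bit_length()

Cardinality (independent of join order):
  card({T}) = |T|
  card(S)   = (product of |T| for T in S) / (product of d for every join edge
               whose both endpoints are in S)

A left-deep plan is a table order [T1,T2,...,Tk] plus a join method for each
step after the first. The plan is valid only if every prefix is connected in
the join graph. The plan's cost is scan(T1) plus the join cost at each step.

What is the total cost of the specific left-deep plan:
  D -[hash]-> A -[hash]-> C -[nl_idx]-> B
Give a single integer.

step 1: scan D: cost=300, card=300
step 2: join A via hash
    card(P join A) = 300*80/(4) = 6000
    cost = 300 + 2*80*7 + 300 = 1720
step 3: join C via hash
    card(P join C) = 6000*40/(4) = 60000
    cost = 1720 + 2*40*6 + 6000 = 8200
step 4: join B via nl_idx
    card(P join B) = 60000*40/(5) = 480000
    cost = 8200 + 60000*6 + 480000 = 848200

848200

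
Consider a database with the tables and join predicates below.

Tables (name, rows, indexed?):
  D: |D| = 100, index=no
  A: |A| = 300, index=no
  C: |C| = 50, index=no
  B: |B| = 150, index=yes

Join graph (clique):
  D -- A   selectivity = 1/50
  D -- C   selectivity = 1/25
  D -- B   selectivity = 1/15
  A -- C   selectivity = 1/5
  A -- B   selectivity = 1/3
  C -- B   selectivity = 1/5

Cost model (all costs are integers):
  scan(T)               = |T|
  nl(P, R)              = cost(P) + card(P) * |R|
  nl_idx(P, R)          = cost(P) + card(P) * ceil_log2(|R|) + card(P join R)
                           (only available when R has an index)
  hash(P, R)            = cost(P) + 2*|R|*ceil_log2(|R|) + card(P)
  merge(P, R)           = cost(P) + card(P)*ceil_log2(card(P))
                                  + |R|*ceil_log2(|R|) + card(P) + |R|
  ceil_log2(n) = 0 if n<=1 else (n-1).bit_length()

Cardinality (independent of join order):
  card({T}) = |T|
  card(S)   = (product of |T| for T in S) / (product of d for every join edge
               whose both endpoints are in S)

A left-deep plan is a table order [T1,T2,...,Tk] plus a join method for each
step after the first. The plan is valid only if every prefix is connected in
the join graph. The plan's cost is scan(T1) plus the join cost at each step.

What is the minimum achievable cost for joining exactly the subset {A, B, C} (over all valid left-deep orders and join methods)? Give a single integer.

6600

Selinger DP over subsets of {A,B,C}:
  {A}: scan cost=300, card=300
  {C}: scan cost=50, card=50
  {B}: scan cost=150, card=150
  {AC}: card=3000; try (C,hash)→1200, (A,merge)→3400, (C,merge)→3650, (A,hash)→5500, (A,nl)→15050, (C,nl)→15300; best=1200 via (C,hash)
  {AB}: card=15000; try (B,hash)→3000, (A,merge)→4500, (B,merge)→4650, (A,hash)→5700, (B,nl_idx)→17700, (A,nl)→45150 …(+1); best=3000 via (B,hash)
  {BC}: card=1500; try (C,hash)→900, (B,merge)→1750, (C,merge)→1850, (B,nl_idx)→1950, (B,hash)→2500, (B,nl)→7550 …(+1); best=900 via (C,hash)
  {ABC}: card=30000; try (B,hash)→6600, (A,hash)→7800, (C,hash)→18600, (A,merge)→21900, (B,merge)→41550, (B,nl_idx)→55200 …(+4); best=6600 via (B,hash)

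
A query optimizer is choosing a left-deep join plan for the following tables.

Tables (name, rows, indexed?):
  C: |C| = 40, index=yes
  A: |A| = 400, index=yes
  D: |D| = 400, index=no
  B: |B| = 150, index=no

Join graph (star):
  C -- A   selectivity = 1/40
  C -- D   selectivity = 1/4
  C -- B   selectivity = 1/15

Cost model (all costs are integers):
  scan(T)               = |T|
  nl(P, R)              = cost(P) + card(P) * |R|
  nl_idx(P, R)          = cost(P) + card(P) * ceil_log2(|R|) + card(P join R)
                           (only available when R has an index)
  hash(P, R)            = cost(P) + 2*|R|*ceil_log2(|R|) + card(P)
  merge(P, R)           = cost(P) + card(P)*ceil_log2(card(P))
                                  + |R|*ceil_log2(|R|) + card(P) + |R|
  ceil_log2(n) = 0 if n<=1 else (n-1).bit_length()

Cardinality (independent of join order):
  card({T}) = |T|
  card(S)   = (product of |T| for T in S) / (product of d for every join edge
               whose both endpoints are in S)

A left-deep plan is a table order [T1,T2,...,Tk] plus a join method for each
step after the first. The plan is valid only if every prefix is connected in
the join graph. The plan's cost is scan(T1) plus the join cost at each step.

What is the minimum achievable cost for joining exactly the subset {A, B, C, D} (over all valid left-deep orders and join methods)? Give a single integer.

Selinger DP over subsets of {A,B,C,D}:
  {C}: scan cost=40, card=40
  {A}: scan cost=400, card=400
  {D}: scan cost=400, card=400
  {B}: scan cost=150, card=150
  {AC}: card=400; try (A,nl_idx)→800, (C,hash)→1280, (C,nl_idx)→3200, (A,merge)→4320, (C,merge)→4680, (A,hash)→7280 …(+2); best=800 via (A,nl_idx)
  {CD}: card=4000; try (C,hash)→1280, (D,merge)→4320, (C,merge)→4680, (C,nl_idx)→6800, (D,hash)→7280, (D,nl)→16040 …(+1); best=1280 via (C,hash)
  {BC}: card=400; try (C,hash)→780, (C,nl_idx)→1450, (B,merge)→1670, (C,merge)→1780, (B,hash)→2480, (B,nl)→6040 …(+1); best=780 via (C,hash)
  {ACD}: card=40000; try (D,hash)→8400, (D,merge)→8800, (A,hash)→12480, (A,merge)→57280, (A,nl_idx)→77280, (D,nl)→160800 …(+1); best=8400 via (D,hash)
  {ABC}: card=4000; try (B,hash)→3600, (B,merge)→6150, (A,hash)→8380, (A,nl_idx)→8380, (A,merge)→8780, (B,nl)→60800 …(+1); best=3600 via (B,hash)
  {BCD}: card=40000; try (B,hash)→7680, (D,hash)→8380, (D,merge)→8780, (B,merge)→54630, (D,nl)→160780, (B,nl)→601280; best=7680 via (B,hash)
  {ABCD}: card=400000; try (D,hash)→14800, (B,hash)→50800, (A,hash)→54880, (D,merge)→59600, (B,merge)→689750, (A,merge)→691680 …(+4); best=14800 via (D,hash)

14800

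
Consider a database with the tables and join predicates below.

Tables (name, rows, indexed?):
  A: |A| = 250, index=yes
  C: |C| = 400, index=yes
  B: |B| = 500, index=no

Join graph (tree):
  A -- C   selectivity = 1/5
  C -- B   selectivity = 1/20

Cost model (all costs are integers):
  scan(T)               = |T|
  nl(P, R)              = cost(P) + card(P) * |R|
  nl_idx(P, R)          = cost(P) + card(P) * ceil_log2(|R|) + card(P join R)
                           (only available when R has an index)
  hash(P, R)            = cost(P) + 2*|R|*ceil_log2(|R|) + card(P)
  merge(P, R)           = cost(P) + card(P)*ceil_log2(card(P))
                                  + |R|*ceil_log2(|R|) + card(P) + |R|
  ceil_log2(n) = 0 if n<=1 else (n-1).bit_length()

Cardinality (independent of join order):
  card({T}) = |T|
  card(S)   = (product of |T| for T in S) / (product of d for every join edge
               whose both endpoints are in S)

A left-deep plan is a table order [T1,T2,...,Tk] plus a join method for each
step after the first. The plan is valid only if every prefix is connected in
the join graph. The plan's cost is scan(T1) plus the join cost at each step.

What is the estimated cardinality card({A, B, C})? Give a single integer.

Tables in S: A(250), B(500), C(400)
Edges inside S: A-C(d=5), C-B(d=20)
numerator = 250 * 500 * 400 = 50000000
denominator = 5 * 20 = 100
card(S) = 50000000 / 100 = 500000

500000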